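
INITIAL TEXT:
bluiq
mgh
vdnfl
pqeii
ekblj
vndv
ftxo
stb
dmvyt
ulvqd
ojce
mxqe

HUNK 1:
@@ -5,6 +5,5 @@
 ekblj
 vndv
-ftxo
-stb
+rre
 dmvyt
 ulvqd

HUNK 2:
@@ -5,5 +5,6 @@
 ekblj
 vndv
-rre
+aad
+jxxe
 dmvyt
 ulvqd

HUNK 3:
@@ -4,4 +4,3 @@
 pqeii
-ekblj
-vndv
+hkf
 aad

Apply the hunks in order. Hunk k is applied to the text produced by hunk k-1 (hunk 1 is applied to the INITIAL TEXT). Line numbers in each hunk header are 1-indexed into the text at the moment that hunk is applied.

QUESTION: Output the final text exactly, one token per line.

Answer: bluiq
mgh
vdnfl
pqeii
hkf
aad
jxxe
dmvyt
ulvqd
ojce
mxqe

Derivation:
Hunk 1: at line 5 remove [ftxo,stb] add [rre] -> 11 lines: bluiq mgh vdnfl pqeii ekblj vndv rre dmvyt ulvqd ojce mxqe
Hunk 2: at line 5 remove [rre] add [aad,jxxe] -> 12 lines: bluiq mgh vdnfl pqeii ekblj vndv aad jxxe dmvyt ulvqd ojce mxqe
Hunk 3: at line 4 remove [ekblj,vndv] add [hkf] -> 11 lines: bluiq mgh vdnfl pqeii hkf aad jxxe dmvyt ulvqd ojce mxqe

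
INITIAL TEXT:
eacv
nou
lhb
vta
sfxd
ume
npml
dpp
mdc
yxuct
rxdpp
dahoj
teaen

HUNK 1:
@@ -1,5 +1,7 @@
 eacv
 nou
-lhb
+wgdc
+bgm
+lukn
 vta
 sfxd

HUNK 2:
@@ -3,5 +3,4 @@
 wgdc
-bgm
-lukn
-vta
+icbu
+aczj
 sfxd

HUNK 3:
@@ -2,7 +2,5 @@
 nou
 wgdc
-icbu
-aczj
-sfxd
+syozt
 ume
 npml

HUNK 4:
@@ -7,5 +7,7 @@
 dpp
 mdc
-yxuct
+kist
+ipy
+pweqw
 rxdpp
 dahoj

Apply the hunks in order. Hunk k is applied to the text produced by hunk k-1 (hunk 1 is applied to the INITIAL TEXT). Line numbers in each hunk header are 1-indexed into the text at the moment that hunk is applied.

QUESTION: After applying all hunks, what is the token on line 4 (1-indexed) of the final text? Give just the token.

Answer: syozt

Derivation:
Hunk 1: at line 1 remove [lhb] add [wgdc,bgm,lukn] -> 15 lines: eacv nou wgdc bgm lukn vta sfxd ume npml dpp mdc yxuct rxdpp dahoj teaen
Hunk 2: at line 3 remove [bgm,lukn,vta] add [icbu,aczj] -> 14 lines: eacv nou wgdc icbu aczj sfxd ume npml dpp mdc yxuct rxdpp dahoj teaen
Hunk 3: at line 2 remove [icbu,aczj,sfxd] add [syozt] -> 12 lines: eacv nou wgdc syozt ume npml dpp mdc yxuct rxdpp dahoj teaen
Hunk 4: at line 7 remove [yxuct] add [kist,ipy,pweqw] -> 14 lines: eacv nou wgdc syozt ume npml dpp mdc kist ipy pweqw rxdpp dahoj teaen
Final line 4: syozt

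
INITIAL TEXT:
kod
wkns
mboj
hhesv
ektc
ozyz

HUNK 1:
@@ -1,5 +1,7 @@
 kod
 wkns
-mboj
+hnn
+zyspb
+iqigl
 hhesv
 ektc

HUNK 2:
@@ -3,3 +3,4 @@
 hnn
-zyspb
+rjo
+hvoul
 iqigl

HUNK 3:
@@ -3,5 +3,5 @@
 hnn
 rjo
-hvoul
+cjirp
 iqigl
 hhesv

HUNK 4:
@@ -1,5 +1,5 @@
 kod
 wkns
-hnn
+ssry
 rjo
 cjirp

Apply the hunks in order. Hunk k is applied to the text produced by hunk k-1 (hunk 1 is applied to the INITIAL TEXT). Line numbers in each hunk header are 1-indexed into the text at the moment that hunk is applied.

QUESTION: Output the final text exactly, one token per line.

Hunk 1: at line 1 remove [mboj] add [hnn,zyspb,iqigl] -> 8 lines: kod wkns hnn zyspb iqigl hhesv ektc ozyz
Hunk 2: at line 3 remove [zyspb] add [rjo,hvoul] -> 9 lines: kod wkns hnn rjo hvoul iqigl hhesv ektc ozyz
Hunk 3: at line 3 remove [hvoul] add [cjirp] -> 9 lines: kod wkns hnn rjo cjirp iqigl hhesv ektc ozyz
Hunk 4: at line 1 remove [hnn] add [ssry] -> 9 lines: kod wkns ssry rjo cjirp iqigl hhesv ektc ozyz

Answer: kod
wkns
ssry
rjo
cjirp
iqigl
hhesv
ektc
ozyz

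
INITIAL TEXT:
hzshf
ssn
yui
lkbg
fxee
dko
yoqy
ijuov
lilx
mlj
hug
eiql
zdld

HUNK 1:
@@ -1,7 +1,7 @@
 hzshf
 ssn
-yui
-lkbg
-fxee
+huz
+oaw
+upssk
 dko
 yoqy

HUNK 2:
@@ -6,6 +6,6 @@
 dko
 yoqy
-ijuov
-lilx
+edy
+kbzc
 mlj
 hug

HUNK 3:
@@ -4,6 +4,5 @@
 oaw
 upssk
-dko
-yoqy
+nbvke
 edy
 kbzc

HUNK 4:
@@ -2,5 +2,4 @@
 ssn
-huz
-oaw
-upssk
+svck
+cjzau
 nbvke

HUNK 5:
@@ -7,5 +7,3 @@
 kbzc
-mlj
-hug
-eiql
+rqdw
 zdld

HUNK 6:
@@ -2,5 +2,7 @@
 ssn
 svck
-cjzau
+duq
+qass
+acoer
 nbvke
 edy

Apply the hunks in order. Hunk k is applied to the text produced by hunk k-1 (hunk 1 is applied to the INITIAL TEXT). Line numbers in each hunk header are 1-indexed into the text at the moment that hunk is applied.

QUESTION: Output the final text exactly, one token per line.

Answer: hzshf
ssn
svck
duq
qass
acoer
nbvke
edy
kbzc
rqdw
zdld

Derivation:
Hunk 1: at line 1 remove [yui,lkbg,fxee] add [huz,oaw,upssk] -> 13 lines: hzshf ssn huz oaw upssk dko yoqy ijuov lilx mlj hug eiql zdld
Hunk 2: at line 6 remove [ijuov,lilx] add [edy,kbzc] -> 13 lines: hzshf ssn huz oaw upssk dko yoqy edy kbzc mlj hug eiql zdld
Hunk 3: at line 4 remove [dko,yoqy] add [nbvke] -> 12 lines: hzshf ssn huz oaw upssk nbvke edy kbzc mlj hug eiql zdld
Hunk 4: at line 2 remove [huz,oaw,upssk] add [svck,cjzau] -> 11 lines: hzshf ssn svck cjzau nbvke edy kbzc mlj hug eiql zdld
Hunk 5: at line 7 remove [mlj,hug,eiql] add [rqdw] -> 9 lines: hzshf ssn svck cjzau nbvke edy kbzc rqdw zdld
Hunk 6: at line 2 remove [cjzau] add [duq,qass,acoer] -> 11 lines: hzshf ssn svck duq qass acoer nbvke edy kbzc rqdw zdld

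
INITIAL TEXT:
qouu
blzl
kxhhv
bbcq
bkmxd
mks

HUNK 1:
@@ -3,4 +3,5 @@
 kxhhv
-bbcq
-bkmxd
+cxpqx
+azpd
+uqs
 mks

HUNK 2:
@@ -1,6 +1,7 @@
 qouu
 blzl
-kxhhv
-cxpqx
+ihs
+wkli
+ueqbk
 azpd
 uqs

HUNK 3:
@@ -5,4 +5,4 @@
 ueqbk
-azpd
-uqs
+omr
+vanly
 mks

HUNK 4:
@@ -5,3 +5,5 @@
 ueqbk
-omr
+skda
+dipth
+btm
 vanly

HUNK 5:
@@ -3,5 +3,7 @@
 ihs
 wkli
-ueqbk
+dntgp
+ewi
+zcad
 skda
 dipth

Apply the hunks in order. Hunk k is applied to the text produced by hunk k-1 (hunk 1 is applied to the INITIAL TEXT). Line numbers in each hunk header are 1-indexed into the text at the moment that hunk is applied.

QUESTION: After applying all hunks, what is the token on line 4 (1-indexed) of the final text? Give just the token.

Answer: wkli

Derivation:
Hunk 1: at line 3 remove [bbcq,bkmxd] add [cxpqx,azpd,uqs] -> 7 lines: qouu blzl kxhhv cxpqx azpd uqs mks
Hunk 2: at line 1 remove [kxhhv,cxpqx] add [ihs,wkli,ueqbk] -> 8 lines: qouu blzl ihs wkli ueqbk azpd uqs mks
Hunk 3: at line 5 remove [azpd,uqs] add [omr,vanly] -> 8 lines: qouu blzl ihs wkli ueqbk omr vanly mks
Hunk 4: at line 5 remove [omr] add [skda,dipth,btm] -> 10 lines: qouu blzl ihs wkli ueqbk skda dipth btm vanly mks
Hunk 5: at line 3 remove [ueqbk] add [dntgp,ewi,zcad] -> 12 lines: qouu blzl ihs wkli dntgp ewi zcad skda dipth btm vanly mks
Final line 4: wkli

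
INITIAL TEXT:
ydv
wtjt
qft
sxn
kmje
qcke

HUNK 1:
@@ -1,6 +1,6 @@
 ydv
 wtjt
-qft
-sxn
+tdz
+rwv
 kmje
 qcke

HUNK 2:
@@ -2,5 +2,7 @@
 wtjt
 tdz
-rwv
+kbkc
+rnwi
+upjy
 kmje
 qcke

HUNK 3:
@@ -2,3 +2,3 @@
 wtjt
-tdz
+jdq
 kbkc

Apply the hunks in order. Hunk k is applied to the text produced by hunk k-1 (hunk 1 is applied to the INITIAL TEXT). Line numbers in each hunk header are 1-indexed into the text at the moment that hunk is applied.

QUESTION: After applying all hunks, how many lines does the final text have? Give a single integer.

Answer: 8

Derivation:
Hunk 1: at line 1 remove [qft,sxn] add [tdz,rwv] -> 6 lines: ydv wtjt tdz rwv kmje qcke
Hunk 2: at line 2 remove [rwv] add [kbkc,rnwi,upjy] -> 8 lines: ydv wtjt tdz kbkc rnwi upjy kmje qcke
Hunk 3: at line 2 remove [tdz] add [jdq] -> 8 lines: ydv wtjt jdq kbkc rnwi upjy kmje qcke
Final line count: 8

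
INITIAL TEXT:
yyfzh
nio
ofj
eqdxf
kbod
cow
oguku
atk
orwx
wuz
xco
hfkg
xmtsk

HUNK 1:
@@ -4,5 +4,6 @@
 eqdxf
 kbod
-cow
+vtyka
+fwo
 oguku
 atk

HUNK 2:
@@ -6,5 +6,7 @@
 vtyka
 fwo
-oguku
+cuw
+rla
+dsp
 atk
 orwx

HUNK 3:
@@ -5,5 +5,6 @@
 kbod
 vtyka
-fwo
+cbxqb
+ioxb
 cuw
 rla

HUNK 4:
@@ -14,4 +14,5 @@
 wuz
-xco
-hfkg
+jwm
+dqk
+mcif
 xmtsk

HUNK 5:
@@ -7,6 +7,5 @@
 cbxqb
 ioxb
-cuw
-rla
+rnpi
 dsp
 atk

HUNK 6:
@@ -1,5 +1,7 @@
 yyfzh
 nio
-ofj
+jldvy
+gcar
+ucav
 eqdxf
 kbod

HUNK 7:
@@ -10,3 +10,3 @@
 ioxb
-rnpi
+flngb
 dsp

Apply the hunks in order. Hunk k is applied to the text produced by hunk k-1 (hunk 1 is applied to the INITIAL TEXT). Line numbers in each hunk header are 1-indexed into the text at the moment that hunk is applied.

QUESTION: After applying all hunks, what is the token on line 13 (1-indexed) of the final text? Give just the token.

Answer: atk

Derivation:
Hunk 1: at line 4 remove [cow] add [vtyka,fwo] -> 14 lines: yyfzh nio ofj eqdxf kbod vtyka fwo oguku atk orwx wuz xco hfkg xmtsk
Hunk 2: at line 6 remove [oguku] add [cuw,rla,dsp] -> 16 lines: yyfzh nio ofj eqdxf kbod vtyka fwo cuw rla dsp atk orwx wuz xco hfkg xmtsk
Hunk 3: at line 5 remove [fwo] add [cbxqb,ioxb] -> 17 lines: yyfzh nio ofj eqdxf kbod vtyka cbxqb ioxb cuw rla dsp atk orwx wuz xco hfkg xmtsk
Hunk 4: at line 14 remove [xco,hfkg] add [jwm,dqk,mcif] -> 18 lines: yyfzh nio ofj eqdxf kbod vtyka cbxqb ioxb cuw rla dsp atk orwx wuz jwm dqk mcif xmtsk
Hunk 5: at line 7 remove [cuw,rla] add [rnpi] -> 17 lines: yyfzh nio ofj eqdxf kbod vtyka cbxqb ioxb rnpi dsp atk orwx wuz jwm dqk mcif xmtsk
Hunk 6: at line 1 remove [ofj] add [jldvy,gcar,ucav] -> 19 lines: yyfzh nio jldvy gcar ucav eqdxf kbod vtyka cbxqb ioxb rnpi dsp atk orwx wuz jwm dqk mcif xmtsk
Hunk 7: at line 10 remove [rnpi] add [flngb] -> 19 lines: yyfzh nio jldvy gcar ucav eqdxf kbod vtyka cbxqb ioxb flngb dsp atk orwx wuz jwm dqk mcif xmtsk
Final line 13: atk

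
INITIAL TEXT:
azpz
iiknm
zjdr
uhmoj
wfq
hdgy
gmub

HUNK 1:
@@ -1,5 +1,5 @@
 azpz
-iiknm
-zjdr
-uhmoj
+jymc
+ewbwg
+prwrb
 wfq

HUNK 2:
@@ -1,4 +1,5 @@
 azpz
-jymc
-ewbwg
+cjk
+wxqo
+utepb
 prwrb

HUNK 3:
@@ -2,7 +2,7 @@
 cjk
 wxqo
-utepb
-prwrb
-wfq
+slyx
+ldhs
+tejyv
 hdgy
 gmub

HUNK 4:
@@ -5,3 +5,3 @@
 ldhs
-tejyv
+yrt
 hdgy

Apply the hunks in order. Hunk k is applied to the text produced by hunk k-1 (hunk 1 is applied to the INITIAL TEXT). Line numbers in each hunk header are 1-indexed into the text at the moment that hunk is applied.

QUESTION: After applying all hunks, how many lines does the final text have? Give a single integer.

Hunk 1: at line 1 remove [iiknm,zjdr,uhmoj] add [jymc,ewbwg,prwrb] -> 7 lines: azpz jymc ewbwg prwrb wfq hdgy gmub
Hunk 2: at line 1 remove [jymc,ewbwg] add [cjk,wxqo,utepb] -> 8 lines: azpz cjk wxqo utepb prwrb wfq hdgy gmub
Hunk 3: at line 2 remove [utepb,prwrb,wfq] add [slyx,ldhs,tejyv] -> 8 lines: azpz cjk wxqo slyx ldhs tejyv hdgy gmub
Hunk 4: at line 5 remove [tejyv] add [yrt] -> 8 lines: azpz cjk wxqo slyx ldhs yrt hdgy gmub
Final line count: 8

Answer: 8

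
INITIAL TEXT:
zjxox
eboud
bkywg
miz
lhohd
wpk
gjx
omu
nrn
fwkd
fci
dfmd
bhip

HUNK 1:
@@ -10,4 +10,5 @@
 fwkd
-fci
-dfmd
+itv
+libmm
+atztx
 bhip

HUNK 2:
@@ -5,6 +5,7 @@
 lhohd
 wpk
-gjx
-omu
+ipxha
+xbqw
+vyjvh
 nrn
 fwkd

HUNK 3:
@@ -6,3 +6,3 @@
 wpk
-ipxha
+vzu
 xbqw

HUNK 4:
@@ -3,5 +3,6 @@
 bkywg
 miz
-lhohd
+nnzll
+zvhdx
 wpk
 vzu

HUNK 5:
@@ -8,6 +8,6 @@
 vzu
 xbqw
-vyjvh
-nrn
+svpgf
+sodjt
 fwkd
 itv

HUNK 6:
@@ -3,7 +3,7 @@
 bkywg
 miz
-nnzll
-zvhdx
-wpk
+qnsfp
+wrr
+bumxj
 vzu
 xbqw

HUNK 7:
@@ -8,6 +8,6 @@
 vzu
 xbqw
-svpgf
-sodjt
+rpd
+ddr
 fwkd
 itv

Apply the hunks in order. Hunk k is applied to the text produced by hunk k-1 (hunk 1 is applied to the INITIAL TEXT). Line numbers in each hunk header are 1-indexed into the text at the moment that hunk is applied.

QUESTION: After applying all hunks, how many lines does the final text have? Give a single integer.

Answer: 16

Derivation:
Hunk 1: at line 10 remove [fci,dfmd] add [itv,libmm,atztx] -> 14 lines: zjxox eboud bkywg miz lhohd wpk gjx omu nrn fwkd itv libmm atztx bhip
Hunk 2: at line 5 remove [gjx,omu] add [ipxha,xbqw,vyjvh] -> 15 lines: zjxox eboud bkywg miz lhohd wpk ipxha xbqw vyjvh nrn fwkd itv libmm atztx bhip
Hunk 3: at line 6 remove [ipxha] add [vzu] -> 15 lines: zjxox eboud bkywg miz lhohd wpk vzu xbqw vyjvh nrn fwkd itv libmm atztx bhip
Hunk 4: at line 3 remove [lhohd] add [nnzll,zvhdx] -> 16 lines: zjxox eboud bkywg miz nnzll zvhdx wpk vzu xbqw vyjvh nrn fwkd itv libmm atztx bhip
Hunk 5: at line 8 remove [vyjvh,nrn] add [svpgf,sodjt] -> 16 lines: zjxox eboud bkywg miz nnzll zvhdx wpk vzu xbqw svpgf sodjt fwkd itv libmm atztx bhip
Hunk 6: at line 3 remove [nnzll,zvhdx,wpk] add [qnsfp,wrr,bumxj] -> 16 lines: zjxox eboud bkywg miz qnsfp wrr bumxj vzu xbqw svpgf sodjt fwkd itv libmm atztx bhip
Hunk 7: at line 8 remove [svpgf,sodjt] add [rpd,ddr] -> 16 lines: zjxox eboud bkywg miz qnsfp wrr bumxj vzu xbqw rpd ddr fwkd itv libmm atztx bhip
Final line count: 16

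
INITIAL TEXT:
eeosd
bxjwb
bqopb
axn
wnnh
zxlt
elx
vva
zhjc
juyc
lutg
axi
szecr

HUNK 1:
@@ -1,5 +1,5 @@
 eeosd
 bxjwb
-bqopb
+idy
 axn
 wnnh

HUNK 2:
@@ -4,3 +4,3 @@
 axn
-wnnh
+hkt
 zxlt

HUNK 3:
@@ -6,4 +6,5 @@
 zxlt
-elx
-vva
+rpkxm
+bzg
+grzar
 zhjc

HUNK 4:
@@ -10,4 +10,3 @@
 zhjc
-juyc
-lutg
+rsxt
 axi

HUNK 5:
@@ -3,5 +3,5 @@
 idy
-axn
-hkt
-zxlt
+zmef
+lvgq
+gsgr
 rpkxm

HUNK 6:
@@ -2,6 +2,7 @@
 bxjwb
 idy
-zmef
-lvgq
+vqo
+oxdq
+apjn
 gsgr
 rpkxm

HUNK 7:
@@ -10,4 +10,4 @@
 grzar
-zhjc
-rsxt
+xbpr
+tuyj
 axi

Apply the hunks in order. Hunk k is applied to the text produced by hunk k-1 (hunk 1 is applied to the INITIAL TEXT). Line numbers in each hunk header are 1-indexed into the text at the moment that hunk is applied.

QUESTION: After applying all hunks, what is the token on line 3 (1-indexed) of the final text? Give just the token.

Answer: idy

Derivation:
Hunk 1: at line 1 remove [bqopb] add [idy] -> 13 lines: eeosd bxjwb idy axn wnnh zxlt elx vva zhjc juyc lutg axi szecr
Hunk 2: at line 4 remove [wnnh] add [hkt] -> 13 lines: eeosd bxjwb idy axn hkt zxlt elx vva zhjc juyc lutg axi szecr
Hunk 3: at line 6 remove [elx,vva] add [rpkxm,bzg,grzar] -> 14 lines: eeosd bxjwb idy axn hkt zxlt rpkxm bzg grzar zhjc juyc lutg axi szecr
Hunk 4: at line 10 remove [juyc,lutg] add [rsxt] -> 13 lines: eeosd bxjwb idy axn hkt zxlt rpkxm bzg grzar zhjc rsxt axi szecr
Hunk 5: at line 3 remove [axn,hkt,zxlt] add [zmef,lvgq,gsgr] -> 13 lines: eeosd bxjwb idy zmef lvgq gsgr rpkxm bzg grzar zhjc rsxt axi szecr
Hunk 6: at line 2 remove [zmef,lvgq] add [vqo,oxdq,apjn] -> 14 lines: eeosd bxjwb idy vqo oxdq apjn gsgr rpkxm bzg grzar zhjc rsxt axi szecr
Hunk 7: at line 10 remove [zhjc,rsxt] add [xbpr,tuyj] -> 14 lines: eeosd bxjwb idy vqo oxdq apjn gsgr rpkxm bzg grzar xbpr tuyj axi szecr
Final line 3: idy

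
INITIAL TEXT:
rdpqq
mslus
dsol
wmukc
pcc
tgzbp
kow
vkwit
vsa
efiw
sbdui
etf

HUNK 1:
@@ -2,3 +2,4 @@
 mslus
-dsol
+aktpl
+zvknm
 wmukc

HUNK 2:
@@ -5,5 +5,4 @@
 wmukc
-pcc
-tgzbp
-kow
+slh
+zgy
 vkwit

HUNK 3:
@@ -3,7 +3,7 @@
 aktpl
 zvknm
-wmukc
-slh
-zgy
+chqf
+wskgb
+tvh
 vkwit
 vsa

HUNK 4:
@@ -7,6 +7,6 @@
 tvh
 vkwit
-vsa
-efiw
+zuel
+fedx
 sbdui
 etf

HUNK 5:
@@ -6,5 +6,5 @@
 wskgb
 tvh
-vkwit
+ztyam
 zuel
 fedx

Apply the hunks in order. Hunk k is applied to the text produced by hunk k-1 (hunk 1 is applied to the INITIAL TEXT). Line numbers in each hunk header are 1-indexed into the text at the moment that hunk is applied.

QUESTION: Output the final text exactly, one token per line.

Hunk 1: at line 2 remove [dsol] add [aktpl,zvknm] -> 13 lines: rdpqq mslus aktpl zvknm wmukc pcc tgzbp kow vkwit vsa efiw sbdui etf
Hunk 2: at line 5 remove [pcc,tgzbp,kow] add [slh,zgy] -> 12 lines: rdpqq mslus aktpl zvknm wmukc slh zgy vkwit vsa efiw sbdui etf
Hunk 3: at line 3 remove [wmukc,slh,zgy] add [chqf,wskgb,tvh] -> 12 lines: rdpqq mslus aktpl zvknm chqf wskgb tvh vkwit vsa efiw sbdui etf
Hunk 4: at line 7 remove [vsa,efiw] add [zuel,fedx] -> 12 lines: rdpqq mslus aktpl zvknm chqf wskgb tvh vkwit zuel fedx sbdui etf
Hunk 5: at line 6 remove [vkwit] add [ztyam] -> 12 lines: rdpqq mslus aktpl zvknm chqf wskgb tvh ztyam zuel fedx sbdui etf

Answer: rdpqq
mslus
aktpl
zvknm
chqf
wskgb
tvh
ztyam
zuel
fedx
sbdui
etf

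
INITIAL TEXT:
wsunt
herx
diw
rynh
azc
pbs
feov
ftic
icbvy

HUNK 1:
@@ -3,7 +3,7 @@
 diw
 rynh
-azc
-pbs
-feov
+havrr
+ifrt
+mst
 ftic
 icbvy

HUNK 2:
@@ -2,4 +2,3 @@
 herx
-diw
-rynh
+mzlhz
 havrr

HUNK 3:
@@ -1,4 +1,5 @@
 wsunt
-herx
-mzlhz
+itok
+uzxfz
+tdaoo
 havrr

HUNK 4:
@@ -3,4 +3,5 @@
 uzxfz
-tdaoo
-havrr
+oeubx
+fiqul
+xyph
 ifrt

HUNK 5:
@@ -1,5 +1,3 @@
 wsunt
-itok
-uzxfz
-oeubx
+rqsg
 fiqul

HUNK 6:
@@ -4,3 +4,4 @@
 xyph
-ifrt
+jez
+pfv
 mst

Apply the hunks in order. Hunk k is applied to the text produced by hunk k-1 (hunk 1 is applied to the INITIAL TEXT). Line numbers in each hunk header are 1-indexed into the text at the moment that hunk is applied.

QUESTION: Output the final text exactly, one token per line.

Hunk 1: at line 3 remove [azc,pbs,feov] add [havrr,ifrt,mst] -> 9 lines: wsunt herx diw rynh havrr ifrt mst ftic icbvy
Hunk 2: at line 2 remove [diw,rynh] add [mzlhz] -> 8 lines: wsunt herx mzlhz havrr ifrt mst ftic icbvy
Hunk 3: at line 1 remove [herx,mzlhz] add [itok,uzxfz,tdaoo] -> 9 lines: wsunt itok uzxfz tdaoo havrr ifrt mst ftic icbvy
Hunk 4: at line 3 remove [tdaoo,havrr] add [oeubx,fiqul,xyph] -> 10 lines: wsunt itok uzxfz oeubx fiqul xyph ifrt mst ftic icbvy
Hunk 5: at line 1 remove [itok,uzxfz,oeubx] add [rqsg] -> 8 lines: wsunt rqsg fiqul xyph ifrt mst ftic icbvy
Hunk 6: at line 4 remove [ifrt] add [jez,pfv] -> 9 lines: wsunt rqsg fiqul xyph jez pfv mst ftic icbvy

Answer: wsunt
rqsg
fiqul
xyph
jez
pfv
mst
ftic
icbvy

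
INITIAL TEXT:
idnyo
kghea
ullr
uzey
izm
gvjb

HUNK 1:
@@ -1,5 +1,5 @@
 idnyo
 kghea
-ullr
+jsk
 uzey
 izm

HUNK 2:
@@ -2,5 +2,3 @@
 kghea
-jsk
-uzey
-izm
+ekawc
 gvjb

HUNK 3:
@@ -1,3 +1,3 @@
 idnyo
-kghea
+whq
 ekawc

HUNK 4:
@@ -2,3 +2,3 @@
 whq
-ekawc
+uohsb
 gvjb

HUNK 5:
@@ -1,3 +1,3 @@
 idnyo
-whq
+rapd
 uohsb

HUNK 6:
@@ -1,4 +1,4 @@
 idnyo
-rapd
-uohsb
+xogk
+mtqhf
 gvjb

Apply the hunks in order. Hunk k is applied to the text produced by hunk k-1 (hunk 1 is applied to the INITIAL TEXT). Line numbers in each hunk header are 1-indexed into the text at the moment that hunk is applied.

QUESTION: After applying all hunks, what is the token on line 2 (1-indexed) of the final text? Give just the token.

Answer: xogk

Derivation:
Hunk 1: at line 1 remove [ullr] add [jsk] -> 6 lines: idnyo kghea jsk uzey izm gvjb
Hunk 2: at line 2 remove [jsk,uzey,izm] add [ekawc] -> 4 lines: idnyo kghea ekawc gvjb
Hunk 3: at line 1 remove [kghea] add [whq] -> 4 lines: idnyo whq ekawc gvjb
Hunk 4: at line 2 remove [ekawc] add [uohsb] -> 4 lines: idnyo whq uohsb gvjb
Hunk 5: at line 1 remove [whq] add [rapd] -> 4 lines: idnyo rapd uohsb gvjb
Hunk 6: at line 1 remove [rapd,uohsb] add [xogk,mtqhf] -> 4 lines: idnyo xogk mtqhf gvjb
Final line 2: xogk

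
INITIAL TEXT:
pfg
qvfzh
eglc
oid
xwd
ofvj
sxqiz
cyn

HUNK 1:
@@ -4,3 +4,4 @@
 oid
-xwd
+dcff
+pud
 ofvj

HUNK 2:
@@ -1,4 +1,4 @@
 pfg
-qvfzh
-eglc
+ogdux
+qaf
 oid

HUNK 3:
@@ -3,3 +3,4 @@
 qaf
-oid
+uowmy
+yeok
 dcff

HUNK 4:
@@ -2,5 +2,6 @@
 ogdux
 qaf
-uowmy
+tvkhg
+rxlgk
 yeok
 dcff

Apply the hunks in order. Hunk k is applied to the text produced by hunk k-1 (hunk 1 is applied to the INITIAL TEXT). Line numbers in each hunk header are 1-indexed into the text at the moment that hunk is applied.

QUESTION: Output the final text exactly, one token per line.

Answer: pfg
ogdux
qaf
tvkhg
rxlgk
yeok
dcff
pud
ofvj
sxqiz
cyn

Derivation:
Hunk 1: at line 4 remove [xwd] add [dcff,pud] -> 9 lines: pfg qvfzh eglc oid dcff pud ofvj sxqiz cyn
Hunk 2: at line 1 remove [qvfzh,eglc] add [ogdux,qaf] -> 9 lines: pfg ogdux qaf oid dcff pud ofvj sxqiz cyn
Hunk 3: at line 3 remove [oid] add [uowmy,yeok] -> 10 lines: pfg ogdux qaf uowmy yeok dcff pud ofvj sxqiz cyn
Hunk 4: at line 2 remove [uowmy] add [tvkhg,rxlgk] -> 11 lines: pfg ogdux qaf tvkhg rxlgk yeok dcff pud ofvj sxqiz cyn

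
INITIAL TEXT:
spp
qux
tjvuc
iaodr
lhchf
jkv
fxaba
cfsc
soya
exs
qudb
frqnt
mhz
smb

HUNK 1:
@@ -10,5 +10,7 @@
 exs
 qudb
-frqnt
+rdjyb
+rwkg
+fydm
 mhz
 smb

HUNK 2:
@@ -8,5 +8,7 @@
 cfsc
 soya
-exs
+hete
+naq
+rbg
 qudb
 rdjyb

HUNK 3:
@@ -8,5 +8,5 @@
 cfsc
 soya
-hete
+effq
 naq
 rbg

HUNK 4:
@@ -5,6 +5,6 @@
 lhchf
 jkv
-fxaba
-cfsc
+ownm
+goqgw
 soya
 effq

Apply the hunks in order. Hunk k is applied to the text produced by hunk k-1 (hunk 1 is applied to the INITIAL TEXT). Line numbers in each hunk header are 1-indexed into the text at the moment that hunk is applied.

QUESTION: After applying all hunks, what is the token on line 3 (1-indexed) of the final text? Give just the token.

Answer: tjvuc

Derivation:
Hunk 1: at line 10 remove [frqnt] add [rdjyb,rwkg,fydm] -> 16 lines: spp qux tjvuc iaodr lhchf jkv fxaba cfsc soya exs qudb rdjyb rwkg fydm mhz smb
Hunk 2: at line 8 remove [exs] add [hete,naq,rbg] -> 18 lines: spp qux tjvuc iaodr lhchf jkv fxaba cfsc soya hete naq rbg qudb rdjyb rwkg fydm mhz smb
Hunk 3: at line 8 remove [hete] add [effq] -> 18 lines: spp qux tjvuc iaodr lhchf jkv fxaba cfsc soya effq naq rbg qudb rdjyb rwkg fydm mhz smb
Hunk 4: at line 5 remove [fxaba,cfsc] add [ownm,goqgw] -> 18 lines: spp qux tjvuc iaodr lhchf jkv ownm goqgw soya effq naq rbg qudb rdjyb rwkg fydm mhz smb
Final line 3: tjvuc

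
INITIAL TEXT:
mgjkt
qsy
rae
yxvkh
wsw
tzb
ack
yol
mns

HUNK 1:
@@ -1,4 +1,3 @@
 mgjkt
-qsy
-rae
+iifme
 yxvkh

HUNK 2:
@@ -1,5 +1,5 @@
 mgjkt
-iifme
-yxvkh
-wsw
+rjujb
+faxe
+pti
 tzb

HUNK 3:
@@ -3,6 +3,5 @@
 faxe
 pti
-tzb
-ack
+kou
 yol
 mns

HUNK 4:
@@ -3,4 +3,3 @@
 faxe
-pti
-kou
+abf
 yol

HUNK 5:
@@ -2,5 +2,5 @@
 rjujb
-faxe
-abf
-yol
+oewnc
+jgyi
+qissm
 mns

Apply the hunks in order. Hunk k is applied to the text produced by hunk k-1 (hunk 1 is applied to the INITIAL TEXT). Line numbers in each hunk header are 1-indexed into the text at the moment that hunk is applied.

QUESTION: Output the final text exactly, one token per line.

Hunk 1: at line 1 remove [qsy,rae] add [iifme] -> 8 lines: mgjkt iifme yxvkh wsw tzb ack yol mns
Hunk 2: at line 1 remove [iifme,yxvkh,wsw] add [rjujb,faxe,pti] -> 8 lines: mgjkt rjujb faxe pti tzb ack yol mns
Hunk 3: at line 3 remove [tzb,ack] add [kou] -> 7 lines: mgjkt rjujb faxe pti kou yol mns
Hunk 4: at line 3 remove [pti,kou] add [abf] -> 6 lines: mgjkt rjujb faxe abf yol mns
Hunk 5: at line 2 remove [faxe,abf,yol] add [oewnc,jgyi,qissm] -> 6 lines: mgjkt rjujb oewnc jgyi qissm mns

Answer: mgjkt
rjujb
oewnc
jgyi
qissm
mns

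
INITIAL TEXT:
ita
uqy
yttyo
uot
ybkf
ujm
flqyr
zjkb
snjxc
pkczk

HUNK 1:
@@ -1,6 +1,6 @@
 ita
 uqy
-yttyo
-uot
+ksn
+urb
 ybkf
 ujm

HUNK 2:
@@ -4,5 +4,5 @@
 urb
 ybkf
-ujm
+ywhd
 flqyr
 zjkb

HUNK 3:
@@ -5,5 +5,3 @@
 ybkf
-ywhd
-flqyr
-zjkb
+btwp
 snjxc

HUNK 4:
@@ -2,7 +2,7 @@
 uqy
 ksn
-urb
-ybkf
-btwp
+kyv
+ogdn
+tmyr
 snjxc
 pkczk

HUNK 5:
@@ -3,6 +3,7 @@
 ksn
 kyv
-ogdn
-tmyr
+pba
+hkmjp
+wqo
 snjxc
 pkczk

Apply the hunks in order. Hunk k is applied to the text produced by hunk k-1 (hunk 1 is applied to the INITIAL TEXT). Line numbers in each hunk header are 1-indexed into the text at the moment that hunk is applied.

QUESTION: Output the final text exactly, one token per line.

Hunk 1: at line 1 remove [yttyo,uot] add [ksn,urb] -> 10 lines: ita uqy ksn urb ybkf ujm flqyr zjkb snjxc pkczk
Hunk 2: at line 4 remove [ujm] add [ywhd] -> 10 lines: ita uqy ksn urb ybkf ywhd flqyr zjkb snjxc pkczk
Hunk 3: at line 5 remove [ywhd,flqyr,zjkb] add [btwp] -> 8 lines: ita uqy ksn urb ybkf btwp snjxc pkczk
Hunk 4: at line 2 remove [urb,ybkf,btwp] add [kyv,ogdn,tmyr] -> 8 lines: ita uqy ksn kyv ogdn tmyr snjxc pkczk
Hunk 5: at line 3 remove [ogdn,tmyr] add [pba,hkmjp,wqo] -> 9 lines: ita uqy ksn kyv pba hkmjp wqo snjxc pkczk

Answer: ita
uqy
ksn
kyv
pba
hkmjp
wqo
snjxc
pkczk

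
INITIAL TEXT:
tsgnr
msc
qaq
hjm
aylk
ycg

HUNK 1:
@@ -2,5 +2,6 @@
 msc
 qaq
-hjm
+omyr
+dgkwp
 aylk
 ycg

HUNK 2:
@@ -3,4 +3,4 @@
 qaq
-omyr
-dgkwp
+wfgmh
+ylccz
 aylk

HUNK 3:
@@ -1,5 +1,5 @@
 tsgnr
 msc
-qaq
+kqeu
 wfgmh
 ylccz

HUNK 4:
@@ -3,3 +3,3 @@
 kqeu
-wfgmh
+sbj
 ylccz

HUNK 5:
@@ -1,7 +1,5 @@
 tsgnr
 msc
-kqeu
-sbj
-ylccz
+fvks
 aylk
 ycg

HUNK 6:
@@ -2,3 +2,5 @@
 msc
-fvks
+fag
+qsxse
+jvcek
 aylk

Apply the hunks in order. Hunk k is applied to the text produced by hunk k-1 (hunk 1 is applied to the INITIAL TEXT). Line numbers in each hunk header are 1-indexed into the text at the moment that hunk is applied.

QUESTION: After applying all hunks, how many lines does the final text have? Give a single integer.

Answer: 7

Derivation:
Hunk 1: at line 2 remove [hjm] add [omyr,dgkwp] -> 7 lines: tsgnr msc qaq omyr dgkwp aylk ycg
Hunk 2: at line 3 remove [omyr,dgkwp] add [wfgmh,ylccz] -> 7 lines: tsgnr msc qaq wfgmh ylccz aylk ycg
Hunk 3: at line 1 remove [qaq] add [kqeu] -> 7 lines: tsgnr msc kqeu wfgmh ylccz aylk ycg
Hunk 4: at line 3 remove [wfgmh] add [sbj] -> 7 lines: tsgnr msc kqeu sbj ylccz aylk ycg
Hunk 5: at line 1 remove [kqeu,sbj,ylccz] add [fvks] -> 5 lines: tsgnr msc fvks aylk ycg
Hunk 6: at line 2 remove [fvks] add [fag,qsxse,jvcek] -> 7 lines: tsgnr msc fag qsxse jvcek aylk ycg
Final line count: 7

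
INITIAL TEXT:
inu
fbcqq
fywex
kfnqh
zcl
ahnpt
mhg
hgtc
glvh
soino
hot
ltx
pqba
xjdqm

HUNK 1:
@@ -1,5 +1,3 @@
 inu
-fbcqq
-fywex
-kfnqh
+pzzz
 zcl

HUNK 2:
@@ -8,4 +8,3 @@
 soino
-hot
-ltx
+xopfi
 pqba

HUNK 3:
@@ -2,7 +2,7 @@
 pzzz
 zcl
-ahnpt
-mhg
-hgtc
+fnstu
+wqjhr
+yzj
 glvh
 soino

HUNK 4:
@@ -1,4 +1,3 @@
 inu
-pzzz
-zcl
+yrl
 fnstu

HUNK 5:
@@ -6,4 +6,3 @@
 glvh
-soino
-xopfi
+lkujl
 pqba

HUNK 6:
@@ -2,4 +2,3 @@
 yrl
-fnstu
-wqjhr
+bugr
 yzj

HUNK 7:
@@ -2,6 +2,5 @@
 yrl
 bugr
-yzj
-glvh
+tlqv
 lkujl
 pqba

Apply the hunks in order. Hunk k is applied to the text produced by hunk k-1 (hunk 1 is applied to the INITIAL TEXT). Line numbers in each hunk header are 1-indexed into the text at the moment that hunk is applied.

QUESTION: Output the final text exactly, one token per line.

Hunk 1: at line 1 remove [fbcqq,fywex,kfnqh] add [pzzz] -> 12 lines: inu pzzz zcl ahnpt mhg hgtc glvh soino hot ltx pqba xjdqm
Hunk 2: at line 8 remove [hot,ltx] add [xopfi] -> 11 lines: inu pzzz zcl ahnpt mhg hgtc glvh soino xopfi pqba xjdqm
Hunk 3: at line 2 remove [ahnpt,mhg,hgtc] add [fnstu,wqjhr,yzj] -> 11 lines: inu pzzz zcl fnstu wqjhr yzj glvh soino xopfi pqba xjdqm
Hunk 4: at line 1 remove [pzzz,zcl] add [yrl] -> 10 lines: inu yrl fnstu wqjhr yzj glvh soino xopfi pqba xjdqm
Hunk 5: at line 6 remove [soino,xopfi] add [lkujl] -> 9 lines: inu yrl fnstu wqjhr yzj glvh lkujl pqba xjdqm
Hunk 6: at line 2 remove [fnstu,wqjhr] add [bugr] -> 8 lines: inu yrl bugr yzj glvh lkujl pqba xjdqm
Hunk 7: at line 2 remove [yzj,glvh] add [tlqv] -> 7 lines: inu yrl bugr tlqv lkujl pqba xjdqm

Answer: inu
yrl
bugr
tlqv
lkujl
pqba
xjdqm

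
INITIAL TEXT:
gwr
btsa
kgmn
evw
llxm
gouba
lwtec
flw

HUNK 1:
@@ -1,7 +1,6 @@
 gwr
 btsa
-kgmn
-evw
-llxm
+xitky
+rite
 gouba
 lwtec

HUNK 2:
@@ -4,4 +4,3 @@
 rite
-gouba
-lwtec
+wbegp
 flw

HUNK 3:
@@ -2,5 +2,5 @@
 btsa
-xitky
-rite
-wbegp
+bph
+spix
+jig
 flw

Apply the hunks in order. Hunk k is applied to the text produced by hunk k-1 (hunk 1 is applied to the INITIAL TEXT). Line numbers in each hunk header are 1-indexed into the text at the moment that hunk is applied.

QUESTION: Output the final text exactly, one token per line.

Answer: gwr
btsa
bph
spix
jig
flw

Derivation:
Hunk 1: at line 1 remove [kgmn,evw,llxm] add [xitky,rite] -> 7 lines: gwr btsa xitky rite gouba lwtec flw
Hunk 2: at line 4 remove [gouba,lwtec] add [wbegp] -> 6 lines: gwr btsa xitky rite wbegp flw
Hunk 3: at line 2 remove [xitky,rite,wbegp] add [bph,spix,jig] -> 6 lines: gwr btsa bph spix jig flw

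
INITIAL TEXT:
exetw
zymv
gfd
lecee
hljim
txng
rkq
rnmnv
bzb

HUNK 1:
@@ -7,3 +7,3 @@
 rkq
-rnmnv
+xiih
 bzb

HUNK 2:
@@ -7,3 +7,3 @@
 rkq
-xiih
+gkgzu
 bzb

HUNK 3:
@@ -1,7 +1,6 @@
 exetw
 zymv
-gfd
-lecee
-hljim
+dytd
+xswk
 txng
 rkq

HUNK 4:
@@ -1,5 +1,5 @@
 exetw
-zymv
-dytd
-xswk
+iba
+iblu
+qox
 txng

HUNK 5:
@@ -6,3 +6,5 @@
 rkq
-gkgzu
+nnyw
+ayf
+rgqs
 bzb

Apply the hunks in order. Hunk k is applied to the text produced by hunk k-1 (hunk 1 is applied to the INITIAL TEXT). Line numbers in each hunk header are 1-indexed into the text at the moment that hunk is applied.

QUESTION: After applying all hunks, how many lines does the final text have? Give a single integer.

Answer: 10

Derivation:
Hunk 1: at line 7 remove [rnmnv] add [xiih] -> 9 lines: exetw zymv gfd lecee hljim txng rkq xiih bzb
Hunk 2: at line 7 remove [xiih] add [gkgzu] -> 9 lines: exetw zymv gfd lecee hljim txng rkq gkgzu bzb
Hunk 3: at line 1 remove [gfd,lecee,hljim] add [dytd,xswk] -> 8 lines: exetw zymv dytd xswk txng rkq gkgzu bzb
Hunk 4: at line 1 remove [zymv,dytd,xswk] add [iba,iblu,qox] -> 8 lines: exetw iba iblu qox txng rkq gkgzu bzb
Hunk 5: at line 6 remove [gkgzu] add [nnyw,ayf,rgqs] -> 10 lines: exetw iba iblu qox txng rkq nnyw ayf rgqs bzb
Final line count: 10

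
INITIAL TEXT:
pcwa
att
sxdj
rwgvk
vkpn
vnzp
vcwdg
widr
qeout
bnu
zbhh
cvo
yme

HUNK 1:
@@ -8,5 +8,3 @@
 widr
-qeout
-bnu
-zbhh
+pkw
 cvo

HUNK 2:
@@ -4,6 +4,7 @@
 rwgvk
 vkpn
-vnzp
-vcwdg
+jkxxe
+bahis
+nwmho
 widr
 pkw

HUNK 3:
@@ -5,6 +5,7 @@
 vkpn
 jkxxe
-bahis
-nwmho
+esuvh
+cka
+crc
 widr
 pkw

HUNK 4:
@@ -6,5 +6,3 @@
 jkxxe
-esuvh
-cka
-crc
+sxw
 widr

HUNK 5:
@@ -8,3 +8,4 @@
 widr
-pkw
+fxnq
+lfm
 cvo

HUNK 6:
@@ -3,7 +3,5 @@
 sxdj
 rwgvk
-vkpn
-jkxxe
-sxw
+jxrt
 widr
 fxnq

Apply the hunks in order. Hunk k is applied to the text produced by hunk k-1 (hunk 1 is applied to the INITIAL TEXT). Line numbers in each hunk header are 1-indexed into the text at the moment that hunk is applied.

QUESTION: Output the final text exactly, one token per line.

Answer: pcwa
att
sxdj
rwgvk
jxrt
widr
fxnq
lfm
cvo
yme

Derivation:
Hunk 1: at line 8 remove [qeout,bnu,zbhh] add [pkw] -> 11 lines: pcwa att sxdj rwgvk vkpn vnzp vcwdg widr pkw cvo yme
Hunk 2: at line 4 remove [vnzp,vcwdg] add [jkxxe,bahis,nwmho] -> 12 lines: pcwa att sxdj rwgvk vkpn jkxxe bahis nwmho widr pkw cvo yme
Hunk 3: at line 5 remove [bahis,nwmho] add [esuvh,cka,crc] -> 13 lines: pcwa att sxdj rwgvk vkpn jkxxe esuvh cka crc widr pkw cvo yme
Hunk 4: at line 6 remove [esuvh,cka,crc] add [sxw] -> 11 lines: pcwa att sxdj rwgvk vkpn jkxxe sxw widr pkw cvo yme
Hunk 5: at line 8 remove [pkw] add [fxnq,lfm] -> 12 lines: pcwa att sxdj rwgvk vkpn jkxxe sxw widr fxnq lfm cvo yme
Hunk 6: at line 3 remove [vkpn,jkxxe,sxw] add [jxrt] -> 10 lines: pcwa att sxdj rwgvk jxrt widr fxnq lfm cvo yme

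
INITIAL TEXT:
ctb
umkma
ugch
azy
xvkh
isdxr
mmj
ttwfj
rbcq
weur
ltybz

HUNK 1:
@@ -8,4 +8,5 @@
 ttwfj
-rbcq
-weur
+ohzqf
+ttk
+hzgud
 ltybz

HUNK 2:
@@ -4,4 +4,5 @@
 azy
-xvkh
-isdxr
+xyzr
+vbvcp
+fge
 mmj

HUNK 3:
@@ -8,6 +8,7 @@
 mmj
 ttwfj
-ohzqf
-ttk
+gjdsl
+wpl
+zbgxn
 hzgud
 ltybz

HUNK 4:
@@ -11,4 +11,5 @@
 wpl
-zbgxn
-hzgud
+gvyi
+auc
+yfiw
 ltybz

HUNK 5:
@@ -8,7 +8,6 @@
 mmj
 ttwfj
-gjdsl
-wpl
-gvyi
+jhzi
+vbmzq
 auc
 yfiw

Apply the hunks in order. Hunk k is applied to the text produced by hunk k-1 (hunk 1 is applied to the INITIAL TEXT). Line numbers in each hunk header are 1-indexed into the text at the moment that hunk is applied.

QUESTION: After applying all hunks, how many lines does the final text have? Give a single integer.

Hunk 1: at line 8 remove [rbcq,weur] add [ohzqf,ttk,hzgud] -> 12 lines: ctb umkma ugch azy xvkh isdxr mmj ttwfj ohzqf ttk hzgud ltybz
Hunk 2: at line 4 remove [xvkh,isdxr] add [xyzr,vbvcp,fge] -> 13 lines: ctb umkma ugch azy xyzr vbvcp fge mmj ttwfj ohzqf ttk hzgud ltybz
Hunk 3: at line 8 remove [ohzqf,ttk] add [gjdsl,wpl,zbgxn] -> 14 lines: ctb umkma ugch azy xyzr vbvcp fge mmj ttwfj gjdsl wpl zbgxn hzgud ltybz
Hunk 4: at line 11 remove [zbgxn,hzgud] add [gvyi,auc,yfiw] -> 15 lines: ctb umkma ugch azy xyzr vbvcp fge mmj ttwfj gjdsl wpl gvyi auc yfiw ltybz
Hunk 5: at line 8 remove [gjdsl,wpl,gvyi] add [jhzi,vbmzq] -> 14 lines: ctb umkma ugch azy xyzr vbvcp fge mmj ttwfj jhzi vbmzq auc yfiw ltybz
Final line count: 14

Answer: 14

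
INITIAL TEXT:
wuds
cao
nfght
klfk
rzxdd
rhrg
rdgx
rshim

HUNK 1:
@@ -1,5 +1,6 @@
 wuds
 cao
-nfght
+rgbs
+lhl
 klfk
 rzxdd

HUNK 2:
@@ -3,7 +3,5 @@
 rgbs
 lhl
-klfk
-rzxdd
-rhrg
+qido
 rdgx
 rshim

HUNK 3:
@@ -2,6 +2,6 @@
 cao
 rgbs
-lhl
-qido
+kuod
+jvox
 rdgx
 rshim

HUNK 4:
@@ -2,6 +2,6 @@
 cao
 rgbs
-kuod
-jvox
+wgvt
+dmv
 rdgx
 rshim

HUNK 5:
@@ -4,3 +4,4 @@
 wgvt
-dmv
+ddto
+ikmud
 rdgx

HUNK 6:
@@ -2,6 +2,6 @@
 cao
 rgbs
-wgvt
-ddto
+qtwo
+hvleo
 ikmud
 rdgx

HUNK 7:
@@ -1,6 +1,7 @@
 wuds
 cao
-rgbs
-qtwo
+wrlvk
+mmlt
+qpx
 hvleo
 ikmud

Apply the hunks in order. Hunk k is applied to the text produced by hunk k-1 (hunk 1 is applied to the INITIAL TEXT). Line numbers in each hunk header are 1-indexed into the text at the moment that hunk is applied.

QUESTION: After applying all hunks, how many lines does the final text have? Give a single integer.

Hunk 1: at line 1 remove [nfght] add [rgbs,lhl] -> 9 lines: wuds cao rgbs lhl klfk rzxdd rhrg rdgx rshim
Hunk 2: at line 3 remove [klfk,rzxdd,rhrg] add [qido] -> 7 lines: wuds cao rgbs lhl qido rdgx rshim
Hunk 3: at line 2 remove [lhl,qido] add [kuod,jvox] -> 7 lines: wuds cao rgbs kuod jvox rdgx rshim
Hunk 4: at line 2 remove [kuod,jvox] add [wgvt,dmv] -> 7 lines: wuds cao rgbs wgvt dmv rdgx rshim
Hunk 5: at line 4 remove [dmv] add [ddto,ikmud] -> 8 lines: wuds cao rgbs wgvt ddto ikmud rdgx rshim
Hunk 6: at line 2 remove [wgvt,ddto] add [qtwo,hvleo] -> 8 lines: wuds cao rgbs qtwo hvleo ikmud rdgx rshim
Hunk 7: at line 1 remove [rgbs,qtwo] add [wrlvk,mmlt,qpx] -> 9 lines: wuds cao wrlvk mmlt qpx hvleo ikmud rdgx rshim
Final line count: 9

Answer: 9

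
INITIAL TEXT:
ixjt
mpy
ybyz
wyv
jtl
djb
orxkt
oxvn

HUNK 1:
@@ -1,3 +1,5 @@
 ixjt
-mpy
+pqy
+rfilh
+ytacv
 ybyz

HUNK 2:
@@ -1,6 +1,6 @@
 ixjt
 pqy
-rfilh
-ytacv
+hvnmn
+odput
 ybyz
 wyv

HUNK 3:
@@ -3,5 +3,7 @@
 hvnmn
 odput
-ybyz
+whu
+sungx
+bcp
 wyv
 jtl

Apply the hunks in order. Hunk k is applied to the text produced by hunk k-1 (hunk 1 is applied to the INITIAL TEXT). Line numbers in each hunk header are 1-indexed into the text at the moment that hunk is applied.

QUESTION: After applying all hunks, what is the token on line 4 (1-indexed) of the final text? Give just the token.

Hunk 1: at line 1 remove [mpy] add [pqy,rfilh,ytacv] -> 10 lines: ixjt pqy rfilh ytacv ybyz wyv jtl djb orxkt oxvn
Hunk 2: at line 1 remove [rfilh,ytacv] add [hvnmn,odput] -> 10 lines: ixjt pqy hvnmn odput ybyz wyv jtl djb orxkt oxvn
Hunk 3: at line 3 remove [ybyz] add [whu,sungx,bcp] -> 12 lines: ixjt pqy hvnmn odput whu sungx bcp wyv jtl djb orxkt oxvn
Final line 4: odput

Answer: odput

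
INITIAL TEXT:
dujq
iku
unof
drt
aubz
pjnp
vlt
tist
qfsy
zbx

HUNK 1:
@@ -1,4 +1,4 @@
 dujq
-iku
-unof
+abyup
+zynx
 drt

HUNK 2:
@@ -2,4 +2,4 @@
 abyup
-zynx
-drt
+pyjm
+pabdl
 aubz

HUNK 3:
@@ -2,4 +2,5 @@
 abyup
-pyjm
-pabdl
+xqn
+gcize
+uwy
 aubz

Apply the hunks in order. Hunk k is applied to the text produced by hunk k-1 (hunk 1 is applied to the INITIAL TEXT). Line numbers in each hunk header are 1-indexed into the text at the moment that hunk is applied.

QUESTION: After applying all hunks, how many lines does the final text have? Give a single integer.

Hunk 1: at line 1 remove [iku,unof] add [abyup,zynx] -> 10 lines: dujq abyup zynx drt aubz pjnp vlt tist qfsy zbx
Hunk 2: at line 2 remove [zynx,drt] add [pyjm,pabdl] -> 10 lines: dujq abyup pyjm pabdl aubz pjnp vlt tist qfsy zbx
Hunk 3: at line 2 remove [pyjm,pabdl] add [xqn,gcize,uwy] -> 11 lines: dujq abyup xqn gcize uwy aubz pjnp vlt tist qfsy zbx
Final line count: 11

Answer: 11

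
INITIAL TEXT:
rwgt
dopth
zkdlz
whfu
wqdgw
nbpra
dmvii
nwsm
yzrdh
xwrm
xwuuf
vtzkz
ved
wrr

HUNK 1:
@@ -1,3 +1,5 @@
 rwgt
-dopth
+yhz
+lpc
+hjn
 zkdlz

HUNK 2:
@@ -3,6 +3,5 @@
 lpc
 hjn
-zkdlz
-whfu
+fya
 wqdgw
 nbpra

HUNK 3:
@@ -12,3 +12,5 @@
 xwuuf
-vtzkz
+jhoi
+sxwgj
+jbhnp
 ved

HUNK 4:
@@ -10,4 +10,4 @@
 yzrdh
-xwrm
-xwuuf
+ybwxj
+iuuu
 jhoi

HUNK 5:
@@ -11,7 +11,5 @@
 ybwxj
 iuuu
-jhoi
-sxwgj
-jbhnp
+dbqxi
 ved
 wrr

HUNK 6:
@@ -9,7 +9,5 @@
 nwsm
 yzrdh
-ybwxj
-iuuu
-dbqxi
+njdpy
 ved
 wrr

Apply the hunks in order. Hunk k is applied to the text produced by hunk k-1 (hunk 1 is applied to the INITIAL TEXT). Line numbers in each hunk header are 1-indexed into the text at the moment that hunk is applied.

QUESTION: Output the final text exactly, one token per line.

Hunk 1: at line 1 remove [dopth] add [yhz,lpc,hjn] -> 16 lines: rwgt yhz lpc hjn zkdlz whfu wqdgw nbpra dmvii nwsm yzrdh xwrm xwuuf vtzkz ved wrr
Hunk 2: at line 3 remove [zkdlz,whfu] add [fya] -> 15 lines: rwgt yhz lpc hjn fya wqdgw nbpra dmvii nwsm yzrdh xwrm xwuuf vtzkz ved wrr
Hunk 3: at line 12 remove [vtzkz] add [jhoi,sxwgj,jbhnp] -> 17 lines: rwgt yhz lpc hjn fya wqdgw nbpra dmvii nwsm yzrdh xwrm xwuuf jhoi sxwgj jbhnp ved wrr
Hunk 4: at line 10 remove [xwrm,xwuuf] add [ybwxj,iuuu] -> 17 lines: rwgt yhz lpc hjn fya wqdgw nbpra dmvii nwsm yzrdh ybwxj iuuu jhoi sxwgj jbhnp ved wrr
Hunk 5: at line 11 remove [jhoi,sxwgj,jbhnp] add [dbqxi] -> 15 lines: rwgt yhz lpc hjn fya wqdgw nbpra dmvii nwsm yzrdh ybwxj iuuu dbqxi ved wrr
Hunk 6: at line 9 remove [ybwxj,iuuu,dbqxi] add [njdpy] -> 13 lines: rwgt yhz lpc hjn fya wqdgw nbpra dmvii nwsm yzrdh njdpy ved wrr

Answer: rwgt
yhz
lpc
hjn
fya
wqdgw
nbpra
dmvii
nwsm
yzrdh
njdpy
ved
wrr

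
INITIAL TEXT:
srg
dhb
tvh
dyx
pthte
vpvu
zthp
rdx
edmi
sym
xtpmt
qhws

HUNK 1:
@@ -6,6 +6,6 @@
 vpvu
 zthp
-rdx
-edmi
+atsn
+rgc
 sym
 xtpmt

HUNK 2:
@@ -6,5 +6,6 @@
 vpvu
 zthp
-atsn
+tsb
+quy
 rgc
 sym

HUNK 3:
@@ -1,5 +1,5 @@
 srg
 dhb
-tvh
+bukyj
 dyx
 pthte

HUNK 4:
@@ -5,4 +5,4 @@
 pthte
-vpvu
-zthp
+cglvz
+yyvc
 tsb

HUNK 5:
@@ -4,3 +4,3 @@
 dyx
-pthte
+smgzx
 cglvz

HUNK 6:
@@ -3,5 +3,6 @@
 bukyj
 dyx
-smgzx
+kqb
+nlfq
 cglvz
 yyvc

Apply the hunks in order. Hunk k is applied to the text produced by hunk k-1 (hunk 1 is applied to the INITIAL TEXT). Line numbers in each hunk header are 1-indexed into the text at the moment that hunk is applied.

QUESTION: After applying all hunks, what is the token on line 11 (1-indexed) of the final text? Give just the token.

Hunk 1: at line 6 remove [rdx,edmi] add [atsn,rgc] -> 12 lines: srg dhb tvh dyx pthte vpvu zthp atsn rgc sym xtpmt qhws
Hunk 2: at line 6 remove [atsn] add [tsb,quy] -> 13 lines: srg dhb tvh dyx pthte vpvu zthp tsb quy rgc sym xtpmt qhws
Hunk 3: at line 1 remove [tvh] add [bukyj] -> 13 lines: srg dhb bukyj dyx pthte vpvu zthp tsb quy rgc sym xtpmt qhws
Hunk 4: at line 5 remove [vpvu,zthp] add [cglvz,yyvc] -> 13 lines: srg dhb bukyj dyx pthte cglvz yyvc tsb quy rgc sym xtpmt qhws
Hunk 5: at line 4 remove [pthte] add [smgzx] -> 13 lines: srg dhb bukyj dyx smgzx cglvz yyvc tsb quy rgc sym xtpmt qhws
Hunk 6: at line 3 remove [smgzx] add [kqb,nlfq] -> 14 lines: srg dhb bukyj dyx kqb nlfq cglvz yyvc tsb quy rgc sym xtpmt qhws
Final line 11: rgc

Answer: rgc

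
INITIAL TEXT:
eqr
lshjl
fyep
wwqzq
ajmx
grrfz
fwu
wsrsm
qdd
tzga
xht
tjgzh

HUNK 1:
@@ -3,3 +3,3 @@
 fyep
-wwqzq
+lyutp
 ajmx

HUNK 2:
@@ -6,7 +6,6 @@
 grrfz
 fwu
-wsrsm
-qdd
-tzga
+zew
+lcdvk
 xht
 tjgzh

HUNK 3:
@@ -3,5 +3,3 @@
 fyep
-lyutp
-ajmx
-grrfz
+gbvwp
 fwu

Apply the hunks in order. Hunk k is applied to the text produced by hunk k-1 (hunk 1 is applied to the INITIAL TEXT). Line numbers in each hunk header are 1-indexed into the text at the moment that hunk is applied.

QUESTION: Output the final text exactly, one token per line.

Answer: eqr
lshjl
fyep
gbvwp
fwu
zew
lcdvk
xht
tjgzh

Derivation:
Hunk 1: at line 3 remove [wwqzq] add [lyutp] -> 12 lines: eqr lshjl fyep lyutp ajmx grrfz fwu wsrsm qdd tzga xht tjgzh
Hunk 2: at line 6 remove [wsrsm,qdd,tzga] add [zew,lcdvk] -> 11 lines: eqr lshjl fyep lyutp ajmx grrfz fwu zew lcdvk xht tjgzh
Hunk 3: at line 3 remove [lyutp,ajmx,grrfz] add [gbvwp] -> 9 lines: eqr lshjl fyep gbvwp fwu zew lcdvk xht tjgzh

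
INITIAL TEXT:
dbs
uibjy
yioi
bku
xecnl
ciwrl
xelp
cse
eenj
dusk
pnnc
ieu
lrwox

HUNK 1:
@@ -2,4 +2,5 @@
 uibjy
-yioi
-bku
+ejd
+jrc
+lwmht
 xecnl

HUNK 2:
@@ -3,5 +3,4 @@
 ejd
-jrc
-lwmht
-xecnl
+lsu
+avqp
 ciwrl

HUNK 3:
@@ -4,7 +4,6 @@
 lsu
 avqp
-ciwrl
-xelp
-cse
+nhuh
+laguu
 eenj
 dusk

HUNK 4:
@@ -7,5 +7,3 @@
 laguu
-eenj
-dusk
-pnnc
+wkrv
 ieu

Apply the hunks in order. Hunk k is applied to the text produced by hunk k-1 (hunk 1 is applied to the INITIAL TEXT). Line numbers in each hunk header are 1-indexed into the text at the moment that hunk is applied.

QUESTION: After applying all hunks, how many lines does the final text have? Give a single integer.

Answer: 10

Derivation:
Hunk 1: at line 2 remove [yioi,bku] add [ejd,jrc,lwmht] -> 14 lines: dbs uibjy ejd jrc lwmht xecnl ciwrl xelp cse eenj dusk pnnc ieu lrwox
Hunk 2: at line 3 remove [jrc,lwmht,xecnl] add [lsu,avqp] -> 13 lines: dbs uibjy ejd lsu avqp ciwrl xelp cse eenj dusk pnnc ieu lrwox
Hunk 3: at line 4 remove [ciwrl,xelp,cse] add [nhuh,laguu] -> 12 lines: dbs uibjy ejd lsu avqp nhuh laguu eenj dusk pnnc ieu lrwox
Hunk 4: at line 7 remove [eenj,dusk,pnnc] add [wkrv] -> 10 lines: dbs uibjy ejd lsu avqp nhuh laguu wkrv ieu lrwox
Final line count: 10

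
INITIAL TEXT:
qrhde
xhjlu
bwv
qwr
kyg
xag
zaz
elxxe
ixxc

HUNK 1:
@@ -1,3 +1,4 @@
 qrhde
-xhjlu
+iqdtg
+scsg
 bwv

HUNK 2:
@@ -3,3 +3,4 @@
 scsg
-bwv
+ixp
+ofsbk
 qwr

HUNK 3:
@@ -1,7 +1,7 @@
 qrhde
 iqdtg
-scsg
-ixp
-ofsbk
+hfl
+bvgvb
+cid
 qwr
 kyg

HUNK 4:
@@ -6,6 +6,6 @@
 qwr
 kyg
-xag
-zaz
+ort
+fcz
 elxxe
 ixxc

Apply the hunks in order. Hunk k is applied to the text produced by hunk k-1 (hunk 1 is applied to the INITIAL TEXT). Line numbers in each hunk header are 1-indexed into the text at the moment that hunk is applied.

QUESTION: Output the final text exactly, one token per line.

Hunk 1: at line 1 remove [xhjlu] add [iqdtg,scsg] -> 10 lines: qrhde iqdtg scsg bwv qwr kyg xag zaz elxxe ixxc
Hunk 2: at line 3 remove [bwv] add [ixp,ofsbk] -> 11 lines: qrhde iqdtg scsg ixp ofsbk qwr kyg xag zaz elxxe ixxc
Hunk 3: at line 1 remove [scsg,ixp,ofsbk] add [hfl,bvgvb,cid] -> 11 lines: qrhde iqdtg hfl bvgvb cid qwr kyg xag zaz elxxe ixxc
Hunk 4: at line 6 remove [xag,zaz] add [ort,fcz] -> 11 lines: qrhde iqdtg hfl bvgvb cid qwr kyg ort fcz elxxe ixxc

Answer: qrhde
iqdtg
hfl
bvgvb
cid
qwr
kyg
ort
fcz
elxxe
ixxc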